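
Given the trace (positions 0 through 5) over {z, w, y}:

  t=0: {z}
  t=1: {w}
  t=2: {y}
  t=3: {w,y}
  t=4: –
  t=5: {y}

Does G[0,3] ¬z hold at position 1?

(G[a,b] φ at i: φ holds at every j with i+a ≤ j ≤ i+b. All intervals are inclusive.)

Holds

Check ¬z at every j in [1,4]:
  j=1: true
  j=2: true
  j=3: true
  j=4: true
All positions satisfy it → formula holds.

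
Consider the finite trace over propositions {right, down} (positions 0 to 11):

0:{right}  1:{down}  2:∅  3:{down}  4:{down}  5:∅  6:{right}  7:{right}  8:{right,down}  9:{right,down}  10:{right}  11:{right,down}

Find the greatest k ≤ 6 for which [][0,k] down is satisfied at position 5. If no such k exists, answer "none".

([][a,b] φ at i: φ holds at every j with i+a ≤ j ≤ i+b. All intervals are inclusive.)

none

down must hold from j=5 onward; find where it first fails.
  j=5: fails → no k works.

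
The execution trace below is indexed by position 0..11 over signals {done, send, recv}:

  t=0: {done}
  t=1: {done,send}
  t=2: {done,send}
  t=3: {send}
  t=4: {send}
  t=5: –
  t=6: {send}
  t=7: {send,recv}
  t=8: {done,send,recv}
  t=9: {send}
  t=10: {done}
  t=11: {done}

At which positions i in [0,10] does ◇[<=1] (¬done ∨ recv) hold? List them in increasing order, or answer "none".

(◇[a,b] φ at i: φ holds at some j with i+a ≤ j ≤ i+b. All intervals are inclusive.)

2, 3, 4, 5, 6, 7, 8, 9

Evaluate at each i in [0,10]:
  i=0: ✗ (none in [0,1])
  i=1: ✗ (none in [1,2])
  i=2: ✓ (witness j=3)
  i=3: ✓ (witness j=3)
  i=4: ✓ (witness j=4)
  i=5: ✓ (witness j=5)
  i=6: ✓ (witness j=6)
  i=7: ✓ (witness j=7)
  i=8: ✓ (witness j=8)
  i=9: ✓ (witness j=9)
  i=10: ✗ (none in [10,11])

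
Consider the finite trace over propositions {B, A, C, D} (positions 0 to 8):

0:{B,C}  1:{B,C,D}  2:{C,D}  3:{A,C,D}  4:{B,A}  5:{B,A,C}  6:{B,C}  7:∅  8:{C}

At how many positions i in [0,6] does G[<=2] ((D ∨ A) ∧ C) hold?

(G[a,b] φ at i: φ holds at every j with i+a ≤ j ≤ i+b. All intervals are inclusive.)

1

Evaluate at each i in [0,6]:
  i=0: ✗ (fails at j=0)
  i=1: ✓ (all of [1,3])
  i=2: ✗ (fails at j=4)
  i=3: ✗ (fails at j=4)
  i=4: ✗ (fails at j=4)
  i=5: ✗ (fails at j=6)
  i=6: ✗ (fails at j=6)
Positions where it holds: {1} → 1.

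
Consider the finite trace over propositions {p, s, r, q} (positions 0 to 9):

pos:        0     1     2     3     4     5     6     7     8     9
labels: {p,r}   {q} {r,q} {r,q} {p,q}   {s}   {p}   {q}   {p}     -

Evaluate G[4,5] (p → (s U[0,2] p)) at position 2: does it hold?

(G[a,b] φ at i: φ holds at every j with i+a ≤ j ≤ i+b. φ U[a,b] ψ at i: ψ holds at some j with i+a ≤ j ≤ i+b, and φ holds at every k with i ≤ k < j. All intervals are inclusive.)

Check (p → (s U[0,2] p)) at every j in [6,7]:
  j=6: antecedent true; consequent holds → ✓
  j=7: antecedent false → ✓
All positions satisfy it → formula holds.

Holds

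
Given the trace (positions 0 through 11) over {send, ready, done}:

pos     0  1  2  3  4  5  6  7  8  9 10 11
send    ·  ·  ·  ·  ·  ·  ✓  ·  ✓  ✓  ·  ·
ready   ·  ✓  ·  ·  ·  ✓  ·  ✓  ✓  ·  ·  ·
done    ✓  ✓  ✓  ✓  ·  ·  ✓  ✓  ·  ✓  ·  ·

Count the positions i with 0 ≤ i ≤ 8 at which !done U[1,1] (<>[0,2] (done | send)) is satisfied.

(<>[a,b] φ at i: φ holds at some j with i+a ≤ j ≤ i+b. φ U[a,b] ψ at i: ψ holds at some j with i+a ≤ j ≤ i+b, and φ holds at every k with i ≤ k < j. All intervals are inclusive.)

Evaluate at each i in [0,8]:
  i=0: ✗ (lhs fails at k=0 before rhs at j=1)
  i=1: ✗ (lhs fails at k=1 before rhs at j=2)
  i=2: ✗ (lhs fails at k=2 before rhs at j=3)
  i=3: ✗ (lhs fails at k=3 before rhs at j=4)
  i=4: ✓ (rhs at j=5; lhs holds on [4,4])
  i=5: ✓ (rhs at j=6; lhs holds on [5,5])
  i=6: ✗ (lhs fails at k=6 before rhs at j=7)
  i=7: ✗ (lhs fails at k=7 before rhs at j=8)
  i=8: ✓ (rhs at j=9; lhs holds on [8,8])
Positions where it holds: {4, 5, 8} → 3.

3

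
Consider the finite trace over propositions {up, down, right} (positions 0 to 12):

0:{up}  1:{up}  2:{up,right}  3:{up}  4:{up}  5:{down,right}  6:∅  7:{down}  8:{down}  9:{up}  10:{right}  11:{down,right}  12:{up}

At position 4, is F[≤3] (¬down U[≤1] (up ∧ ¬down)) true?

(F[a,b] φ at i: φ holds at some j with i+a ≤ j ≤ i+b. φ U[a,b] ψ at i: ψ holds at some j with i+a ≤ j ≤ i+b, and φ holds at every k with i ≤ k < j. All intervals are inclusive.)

Check (¬down U[≤1] (up ∧ ¬down)) at each j in [4,7]:
  j=4: holds
  j=5: fails
  j=6: fails
  j=7: fails
Found at j=4 → formula holds.

Holds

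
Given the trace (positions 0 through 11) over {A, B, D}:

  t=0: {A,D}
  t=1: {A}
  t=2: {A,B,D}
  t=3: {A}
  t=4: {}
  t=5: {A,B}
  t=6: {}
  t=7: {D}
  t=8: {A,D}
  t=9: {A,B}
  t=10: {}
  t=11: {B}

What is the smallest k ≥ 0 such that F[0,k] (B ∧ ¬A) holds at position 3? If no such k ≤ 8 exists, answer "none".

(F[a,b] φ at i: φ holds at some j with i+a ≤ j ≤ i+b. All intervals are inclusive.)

8

Scan j = 3,4,… for (B ∧ ¬A):
  j=3: fails
  j=4: fails
  j=5: fails
  j=6: fails
  j=7: fails
  j=8: fails
  j=9: fails
  j=10: fails
  j=11: holds
First hit at j=11, so smallest k = 11-3 = 8.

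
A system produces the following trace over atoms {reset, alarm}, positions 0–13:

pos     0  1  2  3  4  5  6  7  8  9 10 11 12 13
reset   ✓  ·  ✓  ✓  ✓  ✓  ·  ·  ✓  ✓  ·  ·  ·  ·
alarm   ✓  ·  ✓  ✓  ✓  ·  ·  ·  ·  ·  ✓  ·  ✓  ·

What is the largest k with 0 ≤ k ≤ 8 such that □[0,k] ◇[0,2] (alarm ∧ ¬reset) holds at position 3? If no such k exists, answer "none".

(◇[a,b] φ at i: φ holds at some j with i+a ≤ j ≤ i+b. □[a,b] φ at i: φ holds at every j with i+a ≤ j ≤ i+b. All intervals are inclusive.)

◇[0,2] (alarm ∧ ¬reset) must hold from j=3 onward; find where it first fails.
  j=3: fails → no k works.

none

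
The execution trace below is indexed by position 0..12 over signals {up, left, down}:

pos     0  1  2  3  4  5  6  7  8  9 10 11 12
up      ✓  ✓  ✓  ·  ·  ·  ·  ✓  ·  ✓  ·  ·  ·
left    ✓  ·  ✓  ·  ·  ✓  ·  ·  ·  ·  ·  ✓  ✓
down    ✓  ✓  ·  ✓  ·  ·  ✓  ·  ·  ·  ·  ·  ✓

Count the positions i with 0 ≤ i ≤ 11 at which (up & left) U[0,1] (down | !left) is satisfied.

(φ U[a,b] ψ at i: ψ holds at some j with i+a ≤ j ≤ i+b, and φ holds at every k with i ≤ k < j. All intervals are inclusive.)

Evaluate at each i in [0,11]:
  i=0: ✓ (rhs at j=0)
  i=1: ✓ (rhs at j=1)
  i=2: ✓ (rhs at j=3; lhs holds on [2,2])
  i=3: ✓ (rhs at j=3)
  i=4: ✓ (rhs at j=4)
  i=5: ✗ (lhs fails at k=5 before rhs at j=6)
  i=6: ✓ (rhs at j=6)
  i=7: ✓ (rhs at j=7)
  i=8: ✓ (rhs at j=8)
  i=9: ✓ (rhs at j=9)
  i=10: ✓ (rhs at j=10)
  i=11: ✗ (lhs fails at k=11 before rhs at j=12)
Positions where it holds: {0, 1, 2, 3, 4, 6, 7, 8, 9, 10} → 10.

10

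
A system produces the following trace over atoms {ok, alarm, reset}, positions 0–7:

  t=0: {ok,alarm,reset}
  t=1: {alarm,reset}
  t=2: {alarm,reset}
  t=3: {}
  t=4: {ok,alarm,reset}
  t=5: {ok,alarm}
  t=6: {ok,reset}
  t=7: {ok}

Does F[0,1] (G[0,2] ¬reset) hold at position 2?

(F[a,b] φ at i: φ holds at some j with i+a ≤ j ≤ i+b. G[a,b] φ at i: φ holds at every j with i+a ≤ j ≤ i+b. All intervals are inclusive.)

Check G[0,2] ¬reset at each j in [2,3]:
  j=2: fails at 2
  j=3: fails at 4
No position in the window satisfies it → formula fails.

False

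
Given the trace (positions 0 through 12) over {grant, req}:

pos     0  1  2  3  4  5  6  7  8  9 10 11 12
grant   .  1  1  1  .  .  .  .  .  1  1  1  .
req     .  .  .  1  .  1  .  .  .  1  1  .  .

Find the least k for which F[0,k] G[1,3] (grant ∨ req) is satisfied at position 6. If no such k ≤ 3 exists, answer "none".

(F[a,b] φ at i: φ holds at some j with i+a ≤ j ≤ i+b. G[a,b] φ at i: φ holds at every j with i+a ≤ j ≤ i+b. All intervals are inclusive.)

2

Scan j = 6,7,… for G[1,3] (grant ∨ req):
  j=6: fails
  j=7: fails
  j=8: holds
First hit at j=8, so smallest k = 8-6 = 2.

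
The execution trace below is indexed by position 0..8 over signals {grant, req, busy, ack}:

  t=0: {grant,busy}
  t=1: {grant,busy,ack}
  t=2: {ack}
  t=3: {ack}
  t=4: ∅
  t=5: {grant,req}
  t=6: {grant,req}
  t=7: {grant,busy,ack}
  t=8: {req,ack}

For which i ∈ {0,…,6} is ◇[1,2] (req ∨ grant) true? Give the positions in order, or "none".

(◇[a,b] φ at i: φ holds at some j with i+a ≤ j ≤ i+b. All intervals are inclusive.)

Evaluate at each i in [0,6]:
  i=0: ✓ (witness j=1)
  i=1: ✗ (none in [2,3])
  i=2: ✗ (none in [3,4])
  i=3: ✓ (witness j=5)
  i=4: ✓ (witness j=5)
  i=5: ✓ (witness j=6)
  i=6: ✓ (witness j=7)

0, 3, 4, 5, 6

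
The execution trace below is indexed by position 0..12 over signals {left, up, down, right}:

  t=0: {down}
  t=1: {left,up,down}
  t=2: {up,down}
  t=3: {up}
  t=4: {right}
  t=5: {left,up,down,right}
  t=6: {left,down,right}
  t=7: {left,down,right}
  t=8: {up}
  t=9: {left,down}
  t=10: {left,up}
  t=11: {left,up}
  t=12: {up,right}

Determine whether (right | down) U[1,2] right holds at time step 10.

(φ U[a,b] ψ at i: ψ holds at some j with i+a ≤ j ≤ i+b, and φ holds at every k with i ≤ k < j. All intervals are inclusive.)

False

Need some j in [11,12] with right, and (right | down) at every k in [10,j-1].
  j=11: right false.
  j=12: right holds, but (right | down) fails at k=10 → not this j.
No j in the window works → until fails.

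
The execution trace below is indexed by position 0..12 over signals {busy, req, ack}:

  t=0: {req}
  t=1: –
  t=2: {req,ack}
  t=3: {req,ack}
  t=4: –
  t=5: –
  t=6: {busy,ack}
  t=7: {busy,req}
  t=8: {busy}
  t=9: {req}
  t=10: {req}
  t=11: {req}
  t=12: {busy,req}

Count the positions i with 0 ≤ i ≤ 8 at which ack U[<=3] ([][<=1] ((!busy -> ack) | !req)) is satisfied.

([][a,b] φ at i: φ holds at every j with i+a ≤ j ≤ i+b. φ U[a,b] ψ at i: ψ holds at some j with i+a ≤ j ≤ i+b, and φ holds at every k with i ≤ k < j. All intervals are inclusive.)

Evaluate at each i in [0,8]:
  i=0: ✗ (lhs fails at k=0 before rhs at j=1)
  i=1: ✓ (rhs at j=1)
  i=2: ✓ (rhs at j=2)
  i=3: ✓ (rhs at j=3)
  i=4: ✓ (rhs at j=4)
  i=5: ✓ (rhs at j=5)
  i=6: ✓ (rhs at j=6)
  i=7: ✓ (rhs at j=7)
  i=8: ✗ (no rhs in [8,11])
Positions where it holds: {1, 2, 3, 4, 5, 6, 7} → 7.

7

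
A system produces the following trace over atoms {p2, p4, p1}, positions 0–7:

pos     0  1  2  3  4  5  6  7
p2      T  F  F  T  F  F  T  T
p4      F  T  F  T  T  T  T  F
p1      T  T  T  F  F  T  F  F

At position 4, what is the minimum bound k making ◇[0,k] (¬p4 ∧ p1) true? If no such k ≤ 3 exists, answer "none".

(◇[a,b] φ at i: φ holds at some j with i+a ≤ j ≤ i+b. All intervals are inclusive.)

Scan j = 4,5,… for (¬p4 ∧ p1):
  j=4: fails
  j=5: fails
  j=6: fails
  j=7: fails
No j in [4,7] satisfies it → none.

none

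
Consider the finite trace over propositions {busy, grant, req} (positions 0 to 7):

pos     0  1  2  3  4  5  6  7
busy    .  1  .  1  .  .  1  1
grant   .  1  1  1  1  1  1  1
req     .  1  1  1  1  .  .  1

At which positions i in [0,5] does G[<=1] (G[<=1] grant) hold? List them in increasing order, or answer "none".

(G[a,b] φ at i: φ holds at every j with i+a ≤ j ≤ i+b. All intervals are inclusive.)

1, 2, 3, 4, 5

Evaluate at each i in [0,5]:
  i=0: ✗ (fails at j=0)
  i=1: ✓ (all of [1,2])
  i=2: ✓ (all of [2,3])
  i=3: ✓ (all of [3,4])
  i=4: ✓ (all of [4,5])
  i=5: ✓ (all of [5,6])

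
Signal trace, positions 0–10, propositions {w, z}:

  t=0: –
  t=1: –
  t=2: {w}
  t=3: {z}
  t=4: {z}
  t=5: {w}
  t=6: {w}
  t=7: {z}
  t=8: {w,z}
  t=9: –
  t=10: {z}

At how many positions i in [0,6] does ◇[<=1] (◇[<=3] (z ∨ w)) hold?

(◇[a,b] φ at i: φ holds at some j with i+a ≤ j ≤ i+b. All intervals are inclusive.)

7

Evaluate at each i in [0,6]:
  i=0: ✓ (witness j=0)
  i=1: ✓ (witness j=1)
  i=2: ✓ (witness j=2)
  i=3: ✓ (witness j=3)
  i=4: ✓ (witness j=4)
  i=5: ✓ (witness j=5)
  i=6: ✓ (witness j=6)
Positions where it holds: {0, 1, 2, 3, 4, 5, 6} → 7.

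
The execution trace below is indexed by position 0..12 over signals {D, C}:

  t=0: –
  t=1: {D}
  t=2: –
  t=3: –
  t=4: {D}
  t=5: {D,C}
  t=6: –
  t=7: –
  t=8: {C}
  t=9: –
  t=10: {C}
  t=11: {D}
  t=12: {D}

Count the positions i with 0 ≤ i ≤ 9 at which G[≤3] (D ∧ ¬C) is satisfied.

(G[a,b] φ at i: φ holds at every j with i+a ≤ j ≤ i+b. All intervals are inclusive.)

0

Evaluate at each i in [0,9]:
  i=0: ✗ (fails at j=0)
  i=1: ✗ (fails at j=2)
  i=2: ✗ (fails at j=2)
  i=3: ✗ (fails at j=3)
  i=4: ✗ (fails at j=5)
  i=5: ✗ (fails at j=5)
  i=6: ✗ (fails at j=6)
  i=7: ✗ (fails at j=7)
  i=8: ✗ (fails at j=8)
  i=9: ✗ (fails at j=9)
Positions where it holds: {} → 0.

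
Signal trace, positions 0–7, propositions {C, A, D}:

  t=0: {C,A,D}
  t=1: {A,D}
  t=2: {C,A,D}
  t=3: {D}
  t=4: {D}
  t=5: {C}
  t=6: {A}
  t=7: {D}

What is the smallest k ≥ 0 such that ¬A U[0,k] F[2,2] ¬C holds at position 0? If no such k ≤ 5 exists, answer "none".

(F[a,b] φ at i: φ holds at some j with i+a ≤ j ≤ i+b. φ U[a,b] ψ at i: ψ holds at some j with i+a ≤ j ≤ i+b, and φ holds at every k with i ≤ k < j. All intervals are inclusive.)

none

Need earliest j ≥ 0 with F[2,2] ¬C, and ¬A at every k in [0,j-1].
  j=0: rhs fails.
  j=1: rhs holds but lhs fails at k=0.
  j=2: rhs holds but lhs fails at k=0.
  j=3: rhs fails.
  j=4: rhs holds but lhs fails at k=0.
  j=5: rhs holds but lhs fails at k=0.
No witness within the range → none.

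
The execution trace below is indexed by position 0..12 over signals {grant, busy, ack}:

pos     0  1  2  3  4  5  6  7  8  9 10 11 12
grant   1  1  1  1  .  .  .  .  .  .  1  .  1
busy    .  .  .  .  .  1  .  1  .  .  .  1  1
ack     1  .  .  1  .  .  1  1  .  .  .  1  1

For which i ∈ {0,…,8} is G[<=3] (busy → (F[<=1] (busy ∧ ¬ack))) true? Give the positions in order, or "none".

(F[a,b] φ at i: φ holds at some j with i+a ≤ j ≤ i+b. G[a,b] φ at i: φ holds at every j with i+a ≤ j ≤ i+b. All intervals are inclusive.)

0, 1, 2, 3

Evaluate at each i in [0,8]:
  i=0: ✓ (all of [0,3])
  i=1: ✓ (all of [1,4])
  i=2: ✓ (all of [2,5])
  i=3: ✓ (all of [3,6])
  i=4: ✗ (fails at j=7)
  i=5: ✗ (fails at j=7)
  i=6: ✗ (fails at j=7)
  i=7: ✗ (fails at j=7)
  i=8: ✗ (fails at j=11)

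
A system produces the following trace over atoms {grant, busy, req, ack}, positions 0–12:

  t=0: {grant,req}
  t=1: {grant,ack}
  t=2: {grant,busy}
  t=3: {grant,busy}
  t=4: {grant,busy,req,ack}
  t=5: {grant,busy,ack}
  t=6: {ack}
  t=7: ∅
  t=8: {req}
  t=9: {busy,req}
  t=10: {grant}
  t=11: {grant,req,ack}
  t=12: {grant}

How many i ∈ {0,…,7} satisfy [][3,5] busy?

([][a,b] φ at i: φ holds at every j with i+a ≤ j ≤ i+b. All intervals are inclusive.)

Evaluate at each i in [0,7]:
  i=0: ✓ (all of [3,5])
  i=1: ✗ (fails at j=6)
  i=2: ✗ (fails at j=6)
  i=3: ✗ (fails at j=6)
  i=4: ✗ (fails at j=7)
  i=5: ✗ (fails at j=8)
  i=6: ✗ (fails at j=10)
  i=7: ✗ (fails at j=10)
Positions where it holds: {0} → 1.

1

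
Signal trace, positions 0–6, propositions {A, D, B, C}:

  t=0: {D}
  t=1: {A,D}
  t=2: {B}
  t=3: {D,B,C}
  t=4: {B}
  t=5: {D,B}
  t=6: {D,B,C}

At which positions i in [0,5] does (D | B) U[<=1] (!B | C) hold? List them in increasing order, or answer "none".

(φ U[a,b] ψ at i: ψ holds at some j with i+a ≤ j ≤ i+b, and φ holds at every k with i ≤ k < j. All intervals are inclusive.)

Evaluate at each i in [0,5]:
  i=0: ✓ (rhs at j=0)
  i=1: ✓ (rhs at j=1)
  i=2: ✓ (rhs at j=3; lhs holds on [2,2])
  i=3: ✓ (rhs at j=3)
  i=4: ✗ (no rhs in [4,5])
  i=5: ✓ (rhs at j=6; lhs holds on [5,5])

0, 1, 2, 3, 5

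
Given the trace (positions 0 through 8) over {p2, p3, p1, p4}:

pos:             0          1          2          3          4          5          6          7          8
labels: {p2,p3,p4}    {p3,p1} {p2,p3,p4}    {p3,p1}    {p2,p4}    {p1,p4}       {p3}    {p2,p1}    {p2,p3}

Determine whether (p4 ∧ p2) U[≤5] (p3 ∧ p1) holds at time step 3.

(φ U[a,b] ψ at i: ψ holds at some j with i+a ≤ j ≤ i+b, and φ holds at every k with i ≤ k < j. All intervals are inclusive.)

Need some j in [3,8] with (p3 ∧ p1), and (p4 ∧ p2) at every k in [3,j-1].
  j=3: (p3 ∧ p1) holds; no prefix to check → satisfied.

Holds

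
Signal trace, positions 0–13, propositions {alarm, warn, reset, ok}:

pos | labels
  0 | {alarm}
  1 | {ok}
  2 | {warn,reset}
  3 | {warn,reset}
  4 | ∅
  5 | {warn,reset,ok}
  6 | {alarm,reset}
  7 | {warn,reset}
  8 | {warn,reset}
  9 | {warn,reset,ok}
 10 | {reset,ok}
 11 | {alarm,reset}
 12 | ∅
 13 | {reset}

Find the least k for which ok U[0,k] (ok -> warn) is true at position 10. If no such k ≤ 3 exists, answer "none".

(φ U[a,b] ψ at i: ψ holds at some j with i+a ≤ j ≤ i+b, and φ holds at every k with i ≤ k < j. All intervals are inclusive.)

1

Need earliest j ≥ 10 with (ok -> warn), and ok at every k in [10,j-1].
  j=10: rhs fails.
  j=11: rhs holds; lhs holds on [10,10]. k = 1.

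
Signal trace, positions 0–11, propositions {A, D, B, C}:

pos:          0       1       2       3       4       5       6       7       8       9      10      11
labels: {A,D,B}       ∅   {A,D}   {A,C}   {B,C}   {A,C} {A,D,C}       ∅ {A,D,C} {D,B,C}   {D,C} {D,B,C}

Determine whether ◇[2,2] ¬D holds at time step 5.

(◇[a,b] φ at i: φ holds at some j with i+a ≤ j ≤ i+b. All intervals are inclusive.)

Check ¬D at each j in [7,7]:
  j=7: true
Found at j=7 → formula holds.

Yes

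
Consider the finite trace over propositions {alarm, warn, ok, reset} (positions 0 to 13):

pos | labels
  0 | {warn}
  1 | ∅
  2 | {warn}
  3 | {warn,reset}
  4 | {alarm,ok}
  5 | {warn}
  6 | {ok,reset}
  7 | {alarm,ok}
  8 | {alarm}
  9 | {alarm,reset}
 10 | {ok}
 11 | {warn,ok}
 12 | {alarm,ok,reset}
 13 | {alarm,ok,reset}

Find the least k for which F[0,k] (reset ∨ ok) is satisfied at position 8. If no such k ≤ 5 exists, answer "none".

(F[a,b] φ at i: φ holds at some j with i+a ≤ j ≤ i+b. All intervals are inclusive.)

1

Scan j = 8,9,… for (reset ∨ ok):
  j=8: fails
  j=9: holds
First hit at j=9, so smallest k = 9-8 = 1.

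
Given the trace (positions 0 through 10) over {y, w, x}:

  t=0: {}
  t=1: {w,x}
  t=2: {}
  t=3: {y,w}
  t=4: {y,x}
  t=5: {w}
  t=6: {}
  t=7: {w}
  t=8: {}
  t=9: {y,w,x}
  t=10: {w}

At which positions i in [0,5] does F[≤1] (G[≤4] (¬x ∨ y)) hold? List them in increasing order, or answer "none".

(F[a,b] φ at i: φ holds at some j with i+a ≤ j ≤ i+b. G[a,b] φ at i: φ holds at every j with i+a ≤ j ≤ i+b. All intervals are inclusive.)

1, 2, 3, 4, 5

Evaluate at each i in [0,5]:
  i=0: ✗ (none in [0,1])
  i=1: ✓ (witness j=2)
  i=2: ✓ (witness j=2)
  i=3: ✓ (witness j=3)
  i=4: ✓ (witness j=4)
  i=5: ✓ (witness j=5)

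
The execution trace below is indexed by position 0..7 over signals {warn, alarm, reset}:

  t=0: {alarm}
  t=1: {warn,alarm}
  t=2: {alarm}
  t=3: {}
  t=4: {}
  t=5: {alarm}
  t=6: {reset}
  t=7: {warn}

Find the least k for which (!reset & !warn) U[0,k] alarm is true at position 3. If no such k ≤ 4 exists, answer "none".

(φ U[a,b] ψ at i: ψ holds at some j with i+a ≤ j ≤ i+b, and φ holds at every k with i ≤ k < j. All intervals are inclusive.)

Need earliest j ≥ 3 with alarm, and (!reset & !warn) at every k in [3,j-1].
  j=3: rhs fails.
  j=4: rhs fails.
  j=5: rhs holds; lhs holds on [3,4]. k = 2.

2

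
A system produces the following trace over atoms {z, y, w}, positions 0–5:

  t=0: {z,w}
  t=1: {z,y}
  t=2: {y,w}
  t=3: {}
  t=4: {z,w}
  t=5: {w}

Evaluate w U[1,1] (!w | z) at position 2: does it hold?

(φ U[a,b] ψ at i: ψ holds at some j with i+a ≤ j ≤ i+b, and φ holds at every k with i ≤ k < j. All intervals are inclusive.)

Holds

Need some j in [3,3] with (!w | z), and w at every k in [2,j-1].
  j=3: (!w | z) holds; w holds at every k in [2,2] → satisfied.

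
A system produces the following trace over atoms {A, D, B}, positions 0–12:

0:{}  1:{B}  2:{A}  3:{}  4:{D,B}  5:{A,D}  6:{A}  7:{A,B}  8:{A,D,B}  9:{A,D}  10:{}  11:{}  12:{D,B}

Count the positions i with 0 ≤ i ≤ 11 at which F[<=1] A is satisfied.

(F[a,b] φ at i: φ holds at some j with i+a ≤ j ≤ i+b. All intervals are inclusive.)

8

Evaluate at each i in [0,11]:
  i=0: ✗ (none in [0,1])
  i=1: ✓ (witness j=2)
  i=2: ✓ (witness j=2)
  i=3: ✗ (none in [3,4])
  i=4: ✓ (witness j=5)
  i=5: ✓ (witness j=5)
  i=6: ✓ (witness j=6)
  i=7: ✓ (witness j=7)
  i=8: ✓ (witness j=8)
  i=9: ✓ (witness j=9)
  i=10: ✗ (none in [10,11])
  i=11: ✗ (none in [11,12])
Positions where it holds: {1, 2, 4, 5, 6, 7, 8, 9} → 8.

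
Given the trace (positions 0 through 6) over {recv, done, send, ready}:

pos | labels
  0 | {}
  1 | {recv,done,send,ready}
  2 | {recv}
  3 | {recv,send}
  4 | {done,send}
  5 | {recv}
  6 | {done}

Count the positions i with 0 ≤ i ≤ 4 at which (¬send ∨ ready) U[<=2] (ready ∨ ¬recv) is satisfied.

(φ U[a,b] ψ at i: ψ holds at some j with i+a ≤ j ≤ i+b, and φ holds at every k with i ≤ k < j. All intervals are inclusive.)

3

Evaluate at each i in [0,4]:
  i=0: ✓ (rhs at j=0)
  i=1: ✓ (rhs at j=1)
  i=2: ✗ (lhs fails at k=3 before rhs at j=4)
  i=3: ✗ (lhs fails at k=3 before rhs at j=4)
  i=4: ✓ (rhs at j=4)
Positions where it holds: {0, 1, 4} → 3.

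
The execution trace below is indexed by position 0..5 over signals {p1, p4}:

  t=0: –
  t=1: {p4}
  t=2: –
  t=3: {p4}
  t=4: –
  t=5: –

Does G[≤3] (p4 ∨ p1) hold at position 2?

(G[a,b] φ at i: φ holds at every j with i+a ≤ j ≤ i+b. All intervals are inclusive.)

Check (p4 ∨ p1) at every j in [2,5]:
  j=2: false
  j=3: true
  j=4: false
  j=5: false
Fails at j=2 → formula fails.

Does not hold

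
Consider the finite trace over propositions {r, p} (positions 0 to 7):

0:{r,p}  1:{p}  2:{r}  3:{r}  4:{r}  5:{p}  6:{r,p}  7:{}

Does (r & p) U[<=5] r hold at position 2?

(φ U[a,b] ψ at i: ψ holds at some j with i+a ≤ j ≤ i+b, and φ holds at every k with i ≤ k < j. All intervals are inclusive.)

True

Need some j in [2,7] with r, and (r & p) at every k in [2,j-1].
  j=2: r holds; no prefix to check → satisfied.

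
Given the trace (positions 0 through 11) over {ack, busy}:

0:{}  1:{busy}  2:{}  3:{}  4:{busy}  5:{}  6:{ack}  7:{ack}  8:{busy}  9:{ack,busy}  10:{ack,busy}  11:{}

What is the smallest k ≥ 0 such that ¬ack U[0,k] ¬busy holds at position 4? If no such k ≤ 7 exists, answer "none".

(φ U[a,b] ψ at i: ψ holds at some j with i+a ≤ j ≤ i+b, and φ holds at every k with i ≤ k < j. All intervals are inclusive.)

1

Need earliest j ≥ 4 with ¬busy, and ¬ack at every k in [4,j-1].
  j=4: rhs fails.
  j=5: rhs holds; lhs holds on [4,4]. k = 1.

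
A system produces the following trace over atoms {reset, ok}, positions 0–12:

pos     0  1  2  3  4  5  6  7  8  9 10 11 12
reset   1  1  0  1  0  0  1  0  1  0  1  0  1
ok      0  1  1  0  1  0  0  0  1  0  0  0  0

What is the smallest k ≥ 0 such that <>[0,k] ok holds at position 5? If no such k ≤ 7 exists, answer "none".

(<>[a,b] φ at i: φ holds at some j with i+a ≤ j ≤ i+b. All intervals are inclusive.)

3

Scan j = 5,6,… for ok:
  j=5: fails
  j=6: fails
  j=7: fails
  j=8: holds
First hit at j=8, so smallest k = 8-5 = 3.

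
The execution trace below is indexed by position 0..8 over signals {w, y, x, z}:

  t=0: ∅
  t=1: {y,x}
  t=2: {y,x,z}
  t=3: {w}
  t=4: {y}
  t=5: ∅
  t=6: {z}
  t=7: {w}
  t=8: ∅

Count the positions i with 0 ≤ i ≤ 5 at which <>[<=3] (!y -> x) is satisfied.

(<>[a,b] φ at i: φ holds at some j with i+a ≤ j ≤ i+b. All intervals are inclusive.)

5

Evaluate at each i in [0,5]:
  i=0: ✓ (witness j=1)
  i=1: ✓ (witness j=1)
  i=2: ✓ (witness j=2)
  i=3: ✓ (witness j=4)
  i=4: ✓ (witness j=4)
  i=5: ✗ (none in [5,8])
Positions where it holds: {0, 1, 2, 3, 4} → 5.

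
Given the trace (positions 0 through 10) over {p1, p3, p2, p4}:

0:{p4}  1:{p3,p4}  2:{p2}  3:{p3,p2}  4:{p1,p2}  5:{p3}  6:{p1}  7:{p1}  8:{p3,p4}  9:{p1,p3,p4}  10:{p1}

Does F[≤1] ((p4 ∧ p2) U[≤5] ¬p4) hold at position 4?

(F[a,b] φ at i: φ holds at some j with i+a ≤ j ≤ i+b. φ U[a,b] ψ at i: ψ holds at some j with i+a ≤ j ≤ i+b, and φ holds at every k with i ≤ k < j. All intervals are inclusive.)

Holds

Check ((p4 ∧ p2) U[≤5] ¬p4) at each j in [4,5]:
  j=4: holds
  j=5: holds
Found at j=4 → formula holds.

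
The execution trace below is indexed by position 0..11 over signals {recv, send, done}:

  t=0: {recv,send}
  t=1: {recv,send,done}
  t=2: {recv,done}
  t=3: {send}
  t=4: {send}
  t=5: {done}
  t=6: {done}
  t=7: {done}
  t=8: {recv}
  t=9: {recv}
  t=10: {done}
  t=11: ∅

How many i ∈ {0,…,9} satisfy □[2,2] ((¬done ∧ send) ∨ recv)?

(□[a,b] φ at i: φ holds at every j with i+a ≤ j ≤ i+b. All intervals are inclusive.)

5

Evaluate at each i in [0,9]:
  i=0: ✓ (all of [2,2])
  i=1: ✓ (all of [3,3])
  i=2: ✓ (all of [4,4])
  i=3: ✗ (fails at j=5)
  i=4: ✗ (fails at j=6)
  i=5: ✗ (fails at j=7)
  i=6: ✓ (all of [8,8])
  i=7: ✓ (all of [9,9])
  i=8: ✗ (fails at j=10)
  i=9: ✗ (fails at j=11)
Positions where it holds: {0, 1, 2, 6, 7} → 5.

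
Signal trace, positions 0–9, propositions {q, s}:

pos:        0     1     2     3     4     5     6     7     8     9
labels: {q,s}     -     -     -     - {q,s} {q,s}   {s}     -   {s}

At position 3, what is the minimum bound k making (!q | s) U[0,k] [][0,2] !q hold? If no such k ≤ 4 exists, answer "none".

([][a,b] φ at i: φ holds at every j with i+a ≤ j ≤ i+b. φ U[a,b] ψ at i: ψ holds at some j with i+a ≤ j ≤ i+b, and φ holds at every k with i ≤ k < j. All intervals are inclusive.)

Need earliest j ≥ 3 with [][0,2] !q, and (!q | s) at every k in [3,j-1].
  j=3: rhs fails.
  j=4: rhs fails.
  j=5: rhs fails.
  j=6: rhs fails.
  j=7: rhs holds; lhs holds on [3,6]. k = 4.

4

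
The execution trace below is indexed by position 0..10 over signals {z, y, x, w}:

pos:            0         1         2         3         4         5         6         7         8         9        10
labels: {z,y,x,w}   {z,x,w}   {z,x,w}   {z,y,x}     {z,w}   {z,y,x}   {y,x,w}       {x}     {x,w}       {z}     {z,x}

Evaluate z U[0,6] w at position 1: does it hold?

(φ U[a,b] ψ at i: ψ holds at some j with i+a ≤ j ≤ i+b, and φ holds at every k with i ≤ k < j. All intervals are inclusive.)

Yes

Need some j in [1,7] with w, and z at every k in [1,j-1].
  j=1: w holds; no prefix to check → satisfied.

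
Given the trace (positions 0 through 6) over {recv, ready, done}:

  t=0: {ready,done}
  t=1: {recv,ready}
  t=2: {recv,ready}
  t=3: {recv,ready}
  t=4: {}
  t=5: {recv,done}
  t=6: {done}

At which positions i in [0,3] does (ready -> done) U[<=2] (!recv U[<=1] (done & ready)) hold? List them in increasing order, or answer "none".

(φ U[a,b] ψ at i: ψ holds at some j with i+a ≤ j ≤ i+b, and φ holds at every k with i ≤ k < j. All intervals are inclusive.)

0

Evaluate at each i in [0,3]:
  i=0: ✓ (rhs at j=0)
  i=1: ✗ (no rhs in [1,3])
  i=2: ✗ (no rhs in [2,4])
  i=3: ✗ (no rhs in [3,5])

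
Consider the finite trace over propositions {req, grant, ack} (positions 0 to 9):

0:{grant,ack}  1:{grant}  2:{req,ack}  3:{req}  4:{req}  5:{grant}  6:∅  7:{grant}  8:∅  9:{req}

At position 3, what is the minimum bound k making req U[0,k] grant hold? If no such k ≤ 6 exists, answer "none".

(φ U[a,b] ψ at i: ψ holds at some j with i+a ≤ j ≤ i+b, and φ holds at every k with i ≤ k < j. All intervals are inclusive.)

2

Need earliest j ≥ 3 with grant, and req at every k in [3,j-1].
  j=3: rhs fails.
  j=4: rhs fails.
  j=5: rhs holds; lhs holds on [3,4]. k = 2.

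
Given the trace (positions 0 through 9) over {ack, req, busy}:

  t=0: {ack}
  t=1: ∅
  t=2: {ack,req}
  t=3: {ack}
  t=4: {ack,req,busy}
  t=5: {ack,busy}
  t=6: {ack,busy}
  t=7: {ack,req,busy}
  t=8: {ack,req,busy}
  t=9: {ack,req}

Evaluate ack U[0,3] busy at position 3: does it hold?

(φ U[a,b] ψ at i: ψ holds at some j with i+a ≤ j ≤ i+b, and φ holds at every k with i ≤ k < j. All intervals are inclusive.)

Yes

Need some j in [3,6] with busy, and ack at every k in [3,j-1].
  j=3: busy false.
  j=4: busy holds; ack holds at every k in [3,3] → satisfied.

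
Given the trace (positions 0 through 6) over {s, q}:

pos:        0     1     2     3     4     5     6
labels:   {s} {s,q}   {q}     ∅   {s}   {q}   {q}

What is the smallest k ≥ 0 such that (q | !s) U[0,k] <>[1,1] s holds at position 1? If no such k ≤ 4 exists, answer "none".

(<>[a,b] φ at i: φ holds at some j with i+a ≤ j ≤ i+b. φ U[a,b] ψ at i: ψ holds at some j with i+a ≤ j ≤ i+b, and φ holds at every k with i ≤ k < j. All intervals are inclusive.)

Need earliest j ≥ 1 with <>[1,1] s, and (q | !s) at every k in [1,j-1].
  j=1: rhs fails.
  j=2: rhs fails.
  j=3: rhs holds; lhs holds on [1,2]. k = 2.

2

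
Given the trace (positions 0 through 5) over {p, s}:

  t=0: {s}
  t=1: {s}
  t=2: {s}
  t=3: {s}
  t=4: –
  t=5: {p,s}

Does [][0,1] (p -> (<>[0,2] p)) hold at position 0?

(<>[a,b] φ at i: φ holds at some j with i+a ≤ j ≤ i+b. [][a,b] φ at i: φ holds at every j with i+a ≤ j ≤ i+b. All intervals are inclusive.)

Check (p -> (<>[0,2] p)) at every j in [0,1]:
  j=0: antecedent false → ✓
  j=1: antecedent false → ✓
All positions satisfy it → formula holds.

Yes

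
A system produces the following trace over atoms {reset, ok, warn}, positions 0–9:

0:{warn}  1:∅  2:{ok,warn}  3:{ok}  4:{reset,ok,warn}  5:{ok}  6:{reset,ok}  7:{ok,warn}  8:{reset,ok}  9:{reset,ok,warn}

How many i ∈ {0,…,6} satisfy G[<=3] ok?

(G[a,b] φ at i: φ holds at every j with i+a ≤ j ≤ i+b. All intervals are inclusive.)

Evaluate at each i in [0,6]:
  i=0: ✗ (fails at j=0)
  i=1: ✗ (fails at j=1)
  i=2: ✓ (all of [2,5])
  i=3: ✓ (all of [3,6])
  i=4: ✓ (all of [4,7])
  i=5: ✓ (all of [5,8])
  i=6: ✓ (all of [6,9])
Positions where it holds: {2, 3, 4, 5, 6} → 5.

5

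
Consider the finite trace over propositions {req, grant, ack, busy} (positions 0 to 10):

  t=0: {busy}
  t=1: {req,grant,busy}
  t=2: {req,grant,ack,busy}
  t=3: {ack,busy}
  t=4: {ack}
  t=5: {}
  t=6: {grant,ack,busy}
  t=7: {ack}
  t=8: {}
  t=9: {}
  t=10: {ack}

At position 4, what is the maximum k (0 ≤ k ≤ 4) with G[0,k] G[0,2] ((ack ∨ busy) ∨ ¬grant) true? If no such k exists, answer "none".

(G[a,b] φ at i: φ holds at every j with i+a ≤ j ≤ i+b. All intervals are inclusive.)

4

G[0,2] ((ack ∨ busy) ∨ ¬grant) must hold from j=4 onward; find where it first fails.
  j=4: holds
  j=5: holds
  j=6: holds
  j=7: holds
  j=8: holds
Holds through j=8; largest k = 4.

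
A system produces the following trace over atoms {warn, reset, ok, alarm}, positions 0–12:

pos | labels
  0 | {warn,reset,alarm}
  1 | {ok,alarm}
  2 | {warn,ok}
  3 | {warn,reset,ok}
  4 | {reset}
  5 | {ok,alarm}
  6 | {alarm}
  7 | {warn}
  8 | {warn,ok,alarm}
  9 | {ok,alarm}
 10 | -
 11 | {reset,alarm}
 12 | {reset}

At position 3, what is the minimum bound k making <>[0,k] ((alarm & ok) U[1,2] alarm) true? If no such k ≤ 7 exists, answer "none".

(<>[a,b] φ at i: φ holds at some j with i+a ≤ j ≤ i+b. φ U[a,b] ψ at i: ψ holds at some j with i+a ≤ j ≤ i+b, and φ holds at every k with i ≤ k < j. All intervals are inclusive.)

2

Scan j = 3,4,… for ((alarm & ok) U[1,2] alarm):
  j=3: fails
  j=4: fails
  j=5: holds
First hit at j=5, so smallest k = 5-3 = 2.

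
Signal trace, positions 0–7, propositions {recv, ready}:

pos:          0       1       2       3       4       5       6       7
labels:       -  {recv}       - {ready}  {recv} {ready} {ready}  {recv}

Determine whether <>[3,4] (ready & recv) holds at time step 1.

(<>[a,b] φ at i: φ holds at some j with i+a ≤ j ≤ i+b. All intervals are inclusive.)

No

Check (ready & recv) at each j in [4,5]:
  j=4: false
  j=5: false
No position in the window satisfies it → formula fails.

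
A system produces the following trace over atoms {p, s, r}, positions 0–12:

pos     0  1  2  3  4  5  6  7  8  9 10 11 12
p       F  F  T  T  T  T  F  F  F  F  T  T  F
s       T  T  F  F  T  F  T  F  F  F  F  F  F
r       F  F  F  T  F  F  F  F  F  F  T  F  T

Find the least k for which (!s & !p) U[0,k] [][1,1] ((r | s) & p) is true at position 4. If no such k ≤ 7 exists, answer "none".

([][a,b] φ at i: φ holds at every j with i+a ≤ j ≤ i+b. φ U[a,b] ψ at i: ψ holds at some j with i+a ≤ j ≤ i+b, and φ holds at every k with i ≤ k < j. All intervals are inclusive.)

none

Need earliest j ≥ 4 with [][1,1] ((r | s) & p), and (!s & !p) at every k in [4,j-1].
  j=4: rhs fails.
  j=5: rhs fails.
  j=6: rhs fails.
  j=7: rhs fails.
  j=8: rhs fails.
  j=9: rhs holds but lhs fails at k=4.
  j=10: rhs fails.
  j=11: rhs fails.
No witness within the range → none.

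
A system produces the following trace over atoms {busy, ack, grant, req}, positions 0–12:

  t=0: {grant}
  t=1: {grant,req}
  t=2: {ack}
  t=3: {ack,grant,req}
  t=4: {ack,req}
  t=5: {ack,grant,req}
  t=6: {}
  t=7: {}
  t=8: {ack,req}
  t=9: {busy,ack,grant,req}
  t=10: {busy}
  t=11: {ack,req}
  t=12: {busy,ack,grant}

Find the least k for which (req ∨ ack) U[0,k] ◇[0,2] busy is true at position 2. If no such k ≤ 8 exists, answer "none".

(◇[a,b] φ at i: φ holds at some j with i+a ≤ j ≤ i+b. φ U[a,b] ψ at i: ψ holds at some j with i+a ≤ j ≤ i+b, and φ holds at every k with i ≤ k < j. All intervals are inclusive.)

none

Need earliest j ≥ 2 with ◇[0,2] busy, and (req ∨ ack) at every k in [2,j-1].
  j=2: rhs fails.
  j=3: rhs fails.
  j=4: rhs fails.
  j=5: rhs fails.
  j=6: rhs fails.
  j=7: rhs holds but lhs fails at k=6.
  j=8: rhs holds but lhs fails at k=6.
  j=9: rhs holds but lhs fails at k=6.
  j=10: rhs holds but lhs fails at k=6.
No witness within the range → none.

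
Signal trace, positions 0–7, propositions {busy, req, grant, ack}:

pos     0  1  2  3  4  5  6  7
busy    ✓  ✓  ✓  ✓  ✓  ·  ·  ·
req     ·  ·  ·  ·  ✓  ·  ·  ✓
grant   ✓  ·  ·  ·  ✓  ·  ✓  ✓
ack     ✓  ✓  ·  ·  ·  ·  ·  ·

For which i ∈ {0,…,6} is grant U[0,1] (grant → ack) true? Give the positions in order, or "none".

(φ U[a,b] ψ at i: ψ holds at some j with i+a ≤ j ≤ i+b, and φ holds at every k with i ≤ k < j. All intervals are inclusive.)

0, 1, 2, 3, 4, 5

Evaluate at each i in [0,6]:
  i=0: ✓ (rhs at j=0)
  i=1: ✓ (rhs at j=1)
  i=2: ✓ (rhs at j=2)
  i=3: ✓ (rhs at j=3)
  i=4: ✓ (rhs at j=5; lhs holds on [4,4])
  i=5: ✓ (rhs at j=5)
  i=6: ✗ (no rhs in [6,7])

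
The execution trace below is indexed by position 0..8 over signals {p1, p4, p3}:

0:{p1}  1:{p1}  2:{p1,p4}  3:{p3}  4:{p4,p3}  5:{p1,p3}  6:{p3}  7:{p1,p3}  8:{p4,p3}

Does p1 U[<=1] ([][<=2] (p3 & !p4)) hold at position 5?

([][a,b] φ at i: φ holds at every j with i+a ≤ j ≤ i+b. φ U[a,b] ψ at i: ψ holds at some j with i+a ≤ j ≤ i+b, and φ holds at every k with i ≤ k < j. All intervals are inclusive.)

Need some j in [5,6] with [][<=2] (p3 & !p4), and p1 at every k in [5,j-1].
  j=5: [][<=2] (p3 & !p4) holds; no prefix to check → satisfied.

Holds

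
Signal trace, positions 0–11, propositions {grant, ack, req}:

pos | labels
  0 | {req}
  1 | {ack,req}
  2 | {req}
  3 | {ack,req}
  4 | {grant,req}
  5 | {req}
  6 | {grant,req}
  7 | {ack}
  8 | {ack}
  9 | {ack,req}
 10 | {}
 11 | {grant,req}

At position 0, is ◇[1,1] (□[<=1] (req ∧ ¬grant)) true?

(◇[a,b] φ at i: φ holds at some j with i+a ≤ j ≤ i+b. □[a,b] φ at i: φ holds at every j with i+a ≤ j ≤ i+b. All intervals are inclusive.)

Holds

Check □[<=1] (req ∧ ¬grant) at each j in [1,1]:
  j=1: holds on [1,2]
Found at j=1 → formula holds.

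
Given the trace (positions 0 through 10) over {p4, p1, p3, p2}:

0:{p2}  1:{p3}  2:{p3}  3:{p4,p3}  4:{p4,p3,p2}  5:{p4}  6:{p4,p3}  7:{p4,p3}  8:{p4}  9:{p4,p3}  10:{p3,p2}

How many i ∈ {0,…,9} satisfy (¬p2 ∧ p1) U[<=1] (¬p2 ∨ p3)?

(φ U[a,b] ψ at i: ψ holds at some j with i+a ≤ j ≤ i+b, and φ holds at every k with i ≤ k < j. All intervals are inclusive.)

9

Evaluate at each i in [0,9]:
  i=0: ✗ (lhs fails at k=0 before rhs at j=1)
  i=1: ✓ (rhs at j=1)
  i=2: ✓ (rhs at j=2)
  i=3: ✓ (rhs at j=3)
  i=4: ✓ (rhs at j=4)
  i=5: ✓ (rhs at j=5)
  i=6: ✓ (rhs at j=6)
  i=7: ✓ (rhs at j=7)
  i=8: ✓ (rhs at j=8)
  i=9: ✓ (rhs at j=9)
Positions where it holds: {1, 2, 3, 4, 5, 6, 7, 8, 9} → 9.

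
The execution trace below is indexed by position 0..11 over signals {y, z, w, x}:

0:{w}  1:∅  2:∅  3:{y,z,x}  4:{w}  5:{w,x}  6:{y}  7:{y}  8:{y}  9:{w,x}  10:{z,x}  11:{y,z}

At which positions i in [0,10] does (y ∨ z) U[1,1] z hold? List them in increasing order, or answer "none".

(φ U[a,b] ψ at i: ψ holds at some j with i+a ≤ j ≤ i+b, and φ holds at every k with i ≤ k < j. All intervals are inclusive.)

10

Evaluate at each i in [0,10]:
  i=0: ✗ (no rhs in [1,1])
  i=1: ✗ (no rhs in [2,2])
  i=2: ✗ (lhs fails at k=2 before rhs at j=3)
  i=3: ✗ (no rhs in [4,4])
  i=4: ✗ (no rhs in [5,5])
  i=5: ✗ (no rhs in [6,6])
  i=6: ✗ (no rhs in [7,7])
  i=7: ✗ (no rhs in [8,8])
  i=8: ✗ (no rhs in [9,9])
  i=9: ✗ (lhs fails at k=9 before rhs at j=10)
  i=10: ✓ (rhs at j=11; lhs holds on [10,10])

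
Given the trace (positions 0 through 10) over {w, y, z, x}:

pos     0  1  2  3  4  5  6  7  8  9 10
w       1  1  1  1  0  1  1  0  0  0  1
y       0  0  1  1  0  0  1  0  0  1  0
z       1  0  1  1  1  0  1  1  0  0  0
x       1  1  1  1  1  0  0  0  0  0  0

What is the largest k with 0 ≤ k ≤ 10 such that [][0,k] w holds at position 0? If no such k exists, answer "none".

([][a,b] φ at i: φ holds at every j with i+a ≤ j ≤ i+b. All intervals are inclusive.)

w must hold from j=0 onward; find where it first fails.
  j=0: holds
  j=1: holds
  j=2: holds
  j=3: holds
  j=4: fails
Holds on [0,3], so largest k = 3.

3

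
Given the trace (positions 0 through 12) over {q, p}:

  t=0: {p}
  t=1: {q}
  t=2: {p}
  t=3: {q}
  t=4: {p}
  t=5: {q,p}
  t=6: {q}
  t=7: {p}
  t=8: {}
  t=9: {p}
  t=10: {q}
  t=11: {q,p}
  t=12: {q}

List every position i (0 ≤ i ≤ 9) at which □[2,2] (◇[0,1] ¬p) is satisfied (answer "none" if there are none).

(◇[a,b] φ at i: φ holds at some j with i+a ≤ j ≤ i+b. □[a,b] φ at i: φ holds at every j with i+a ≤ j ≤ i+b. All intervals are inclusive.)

0, 1, 3, 4, 5, 6, 7, 8, 9

Evaluate at each i in [0,9]:
  i=0: ✓ (all of [2,2])
  i=1: ✓ (all of [3,3])
  i=2: ✗ (fails at j=4)
  i=3: ✓ (all of [5,5])
  i=4: ✓ (all of [6,6])
  i=5: ✓ (all of [7,7])
  i=6: ✓ (all of [8,8])
  i=7: ✓ (all of [9,9])
  i=8: ✓ (all of [10,10])
  i=9: ✓ (all of [11,11])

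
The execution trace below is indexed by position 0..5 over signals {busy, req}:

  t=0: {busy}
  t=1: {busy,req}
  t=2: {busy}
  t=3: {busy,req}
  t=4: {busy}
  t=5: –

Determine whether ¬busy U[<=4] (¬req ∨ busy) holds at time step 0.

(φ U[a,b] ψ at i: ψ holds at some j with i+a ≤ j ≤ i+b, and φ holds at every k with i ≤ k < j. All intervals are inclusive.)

Yes

Need some j in [0,4] with (¬req ∨ busy), and ¬busy at every k in [0,j-1].
  j=0: (¬req ∨ busy) holds; no prefix to check → satisfied.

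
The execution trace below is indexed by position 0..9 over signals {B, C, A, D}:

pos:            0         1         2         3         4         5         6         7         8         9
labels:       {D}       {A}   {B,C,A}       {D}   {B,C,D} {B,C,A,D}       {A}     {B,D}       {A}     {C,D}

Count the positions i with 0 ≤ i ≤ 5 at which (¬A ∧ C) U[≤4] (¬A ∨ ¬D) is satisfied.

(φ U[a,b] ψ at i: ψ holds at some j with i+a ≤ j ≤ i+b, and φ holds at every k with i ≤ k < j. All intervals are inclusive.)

Evaluate at each i in [0,5]:
  i=0: ✓ (rhs at j=0)
  i=1: ✓ (rhs at j=1)
  i=2: ✓ (rhs at j=2)
  i=3: ✓ (rhs at j=3)
  i=4: ✓ (rhs at j=4)
  i=5: ✗ (lhs fails at k=5 before rhs at j=6)
Positions where it holds: {0, 1, 2, 3, 4} → 5.

5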